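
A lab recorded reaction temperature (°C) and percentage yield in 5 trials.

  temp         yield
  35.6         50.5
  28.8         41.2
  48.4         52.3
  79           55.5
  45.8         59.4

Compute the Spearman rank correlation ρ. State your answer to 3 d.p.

0.700

Rank temp: 2, 1, 4, 5, 3
Rank yield: 2, 1, 3, 4, 5
d = rank(temp) − rank(yield): 0, 0, 1, 1, -2; Σd² = 6
ρ = 1 − 6Σd² / [n(n²−1)] = 1 − 6×6 / (5×24) = 1 − 36/120 ≈ 0.700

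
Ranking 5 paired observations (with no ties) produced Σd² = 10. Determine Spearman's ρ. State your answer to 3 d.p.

ρ = 1 − 6Σd² / [n(n²−1)] = 1 − 6×10 / (5×24)
  = 1 − 60/120 = 1 − 0.5000 ≈ 0.500

0.500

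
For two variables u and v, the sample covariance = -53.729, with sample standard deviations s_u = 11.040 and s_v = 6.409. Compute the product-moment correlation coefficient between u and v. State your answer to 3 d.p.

r = Cov(u,v) / (s_u · s_v) = -53.729 / (11.040 × 6.409)
  = -53.729 / 70.7554 ≈ -0.759

-0.759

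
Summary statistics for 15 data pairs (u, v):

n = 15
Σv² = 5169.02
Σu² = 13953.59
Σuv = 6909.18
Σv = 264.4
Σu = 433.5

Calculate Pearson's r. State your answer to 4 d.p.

r = (nΣuv − ΣuΣv) / √[(nΣu² − (Σu)²)(nΣv² − (Σv)²)]
Numerator: 15×6909.18 − 433.5×264.4 = -10979.7
Denominator: √[(209303.85 − 187922.25)(77535.3 − 69907.36)] = √[21381.6 × 7627.94] = 12770.9656
r = -10979.7 / 12770.9656 ≈ -0.8597

-0.8597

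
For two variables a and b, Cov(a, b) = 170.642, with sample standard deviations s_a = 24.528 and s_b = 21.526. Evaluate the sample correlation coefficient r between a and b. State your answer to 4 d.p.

0.3232

r = Cov(a,b) / (s_a · s_b) = 170.642 / (24.528 × 21.526)
  = 170.642 / 527.9897 ≈ 0.3232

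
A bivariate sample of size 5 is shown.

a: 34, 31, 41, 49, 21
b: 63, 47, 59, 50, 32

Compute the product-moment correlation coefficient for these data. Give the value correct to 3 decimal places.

n = 5, Σa = 176, Σb = 251, Σa² = 6640, Σb² = 13183, Σab = 9140
nΣab − ΣaΣb = 45700 − 44176 = 1524
nΣa² − (Σa)² = 33200 − 30976 = 2224; nΣb² − (Σb)² = 65915 − 63001 = 2914
r = 1524 / √(2224 × 2914) = 1524 / 2545.7290 ≈ 0.599

0.599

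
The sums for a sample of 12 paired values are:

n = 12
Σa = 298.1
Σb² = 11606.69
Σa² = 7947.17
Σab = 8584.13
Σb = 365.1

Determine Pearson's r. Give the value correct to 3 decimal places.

r = (nΣab − ΣaΣb) / √[(nΣa² − (Σa)²)(nΣb² − (Σb)²)]
Numerator: 12×8584.13 − 298.1×365.1 = -5826.75
Denominator: √[(95366.04 − 88863.61)(139280.28 − 133298.01)] = √[6502.43 × 5982.27] = 6236.9297
r = -5826.75 / 6236.9297 ≈ -0.934

-0.934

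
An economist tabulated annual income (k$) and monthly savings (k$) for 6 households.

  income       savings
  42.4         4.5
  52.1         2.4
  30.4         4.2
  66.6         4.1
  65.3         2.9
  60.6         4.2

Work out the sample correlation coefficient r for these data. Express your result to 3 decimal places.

n = 6, Σx = 317.4, Σy = 22.3, Σx² = 17808.34, Σy² = 86.51, Σxy = 1160.47
nΣxy − ΣxΣy = 6962.82 − 7078.02 = -115.2
nΣx² − (Σx)² = 106850.04 − 100742.76 = 6107.28; nΣy² − (Σy)² = 519.06 − 497.29 = 21.77
r = -115.2 / √(6107.28 × 21.77) = -115.2 / 364.6306 ≈ -0.316

-0.316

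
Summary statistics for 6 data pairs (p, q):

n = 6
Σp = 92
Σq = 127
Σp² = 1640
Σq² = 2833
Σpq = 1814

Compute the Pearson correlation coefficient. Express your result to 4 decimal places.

-0.7316

r = (nΣpq − ΣpΣq) / √[(nΣp² − (Σp)²)(nΣq² − (Σq)²)]
Numerator: 6×1814 − 92×127 = -800
Denominator: √[(9840 − 8464)(16998 − 16129)] = √[1376 × 869] = 1093.5008
r = -800 / 1093.5008 ≈ -0.7316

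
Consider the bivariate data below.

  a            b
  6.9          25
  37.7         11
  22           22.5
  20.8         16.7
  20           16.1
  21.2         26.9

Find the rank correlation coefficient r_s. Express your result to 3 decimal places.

-0.314

Rank a: 1, 6, 5, 3, 2, 4
Rank b: 5, 1, 4, 3, 2, 6
d = rank(a) − rank(b): -4, 5, 1, 0, 0, -2; Σd² = 46
ρ = 1 − 6Σd² / [n(n²−1)] = 1 − 6×46 / (6×35) = 1 − 276/210 ≈ -0.314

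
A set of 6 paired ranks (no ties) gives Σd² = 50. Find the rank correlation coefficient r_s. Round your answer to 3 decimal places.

-0.429

ρ = 1 − 6Σd² / [n(n²−1)] = 1 − 6×50 / (6×35)
  = 1 − 300/210 = 1 − 1.4286 ≈ -0.429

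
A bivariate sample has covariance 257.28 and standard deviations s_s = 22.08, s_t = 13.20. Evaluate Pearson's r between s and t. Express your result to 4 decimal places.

0.8827

r = Cov(s,t) / (s_s · s_t) = 257.28 / (22.08 × 13.20)
  = 257.28 / 291.4560 ≈ 0.8827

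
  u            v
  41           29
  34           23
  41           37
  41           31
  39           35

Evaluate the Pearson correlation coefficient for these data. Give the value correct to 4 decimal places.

n = 5, Σu = 196, Σv = 155, Σu² = 7720, Σv² = 4925, Σuv = 6124
nΣuv − ΣuΣv = 30620 − 30380 = 240
nΣu² − (Σu)² = 38600 − 38416 = 184; nΣv² − (Σv)² = 24625 − 24025 = 600
r = 240 / √(184 × 600) = 240 / 332.2650 ≈ 0.7223

0.7223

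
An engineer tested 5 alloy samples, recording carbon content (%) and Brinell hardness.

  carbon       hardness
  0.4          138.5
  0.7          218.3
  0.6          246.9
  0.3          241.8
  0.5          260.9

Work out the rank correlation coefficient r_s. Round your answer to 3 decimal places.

0.100

Rank carbon: 2, 5, 4, 1, 3
Rank hardness: 1, 2, 4, 3, 5
d = rank(carbon) − rank(hardness): 1, 3, 0, -2, -2; Σd² = 18
ρ = 1 − 6Σd² / [n(n²−1)] = 1 − 6×18 / (5×24) = 1 − 108/120 ≈ 0.100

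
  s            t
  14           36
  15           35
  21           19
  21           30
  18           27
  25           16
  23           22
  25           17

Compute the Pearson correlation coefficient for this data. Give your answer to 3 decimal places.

-0.918

n = 8, Σs = 162, Σt = 202, Σs² = 3406, Σt² = 5540, Σst = 3875
nΣst − ΣsΣt = 31000 − 32724 = -1724
nΣs² − (Σs)² = 27248 − 26244 = 1004; nΣt² − (Σt)² = 44320 − 40804 = 3516
r = -1724 / √(1004 × 3516) = -1724 / 1878.8465 ≈ -0.918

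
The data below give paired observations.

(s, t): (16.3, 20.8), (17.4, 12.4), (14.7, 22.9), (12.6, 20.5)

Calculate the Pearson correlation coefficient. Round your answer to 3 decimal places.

-0.637

n = 4, Σs = 61, Σt = 76.6, Σs² = 943.3, Σt² = 1531.06, Σst = 1149.73
nΣst − ΣsΣt = 4598.92 − 4672.6 = -73.68
nΣs² − (Σs)² = 3773.2 − 3721 = 52.2; nΣt² − (Σt)² = 6124.24 − 5867.56 = 256.68
r = -73.68 / √(52.2 × 256.68) = -73.68 / 115.7527 ≈ -0.637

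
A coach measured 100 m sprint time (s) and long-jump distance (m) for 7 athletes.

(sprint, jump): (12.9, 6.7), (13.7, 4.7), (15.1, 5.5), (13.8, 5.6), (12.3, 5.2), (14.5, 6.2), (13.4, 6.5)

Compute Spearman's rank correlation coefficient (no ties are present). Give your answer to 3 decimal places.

-0.107

Rank sprint: 2, 4, 7, 5, 1, 6, 3
Rank jump: 7, 1, 3, 4, 2, 5, 6
d = rank(sprint) − rank(jump): -5, 3, 4, 1, -1, 1, -3; Σd² = 62
ρ = 1 − 6Σd² / [n(n²−1)] = 1 − 6×62 / (7×48) = 1 − 372/336 ≈ -0.107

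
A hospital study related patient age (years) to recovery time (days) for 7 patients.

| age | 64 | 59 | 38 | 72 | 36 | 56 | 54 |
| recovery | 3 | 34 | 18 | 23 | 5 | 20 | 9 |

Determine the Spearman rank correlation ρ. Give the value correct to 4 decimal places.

0.3571

Rank age: 6, 5, 2, 7, 1, 4, 3
Rank recovery: 1, 7, 4, 6, 2, 5, 3
d = rank(age) − rank(recovery): 5, -2, -2, 1, -1, -1, 0; Σd² = 36
ρ = 1 − 6Σd² / [n(n²−1)] = 1 − 6×36 / (7×48) = 1 − 216/336 ≈ 0.3571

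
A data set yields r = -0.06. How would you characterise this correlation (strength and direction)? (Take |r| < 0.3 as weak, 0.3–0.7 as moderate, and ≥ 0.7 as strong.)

r = -0.06 < 0 so the relationship is negative.
|r| = 0.06, which falls in the weak range.

weak negative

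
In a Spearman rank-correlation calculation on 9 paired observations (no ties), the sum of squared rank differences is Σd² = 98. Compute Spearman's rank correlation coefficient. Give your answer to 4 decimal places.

ρ = 1 − 6Σd² / [n(n²−1)] = 1 − 6×98 / (9×80)
  = 1 − 588/720 = 1 − 0.81667 ≈ 0.1833

0.1833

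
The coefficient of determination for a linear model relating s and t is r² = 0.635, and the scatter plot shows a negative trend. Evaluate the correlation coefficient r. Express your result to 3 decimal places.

|r| = √0.635 = 0.797
The association is negative, so r = −0.797.

-0.797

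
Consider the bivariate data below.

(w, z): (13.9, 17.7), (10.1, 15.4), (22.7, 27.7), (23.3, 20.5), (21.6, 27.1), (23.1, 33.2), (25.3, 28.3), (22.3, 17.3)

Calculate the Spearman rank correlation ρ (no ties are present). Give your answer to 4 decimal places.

Rank w: 2, 1, 5, 7, 3, 6, 8, 4
Rank z: 3, 1, 6, 4, 5, 8, 7, 2
d = rank(w) − rank(z): -1, 0, -1, 3, -2, -2, 1, 2; Σd² = 24
ρ = 1 − 6Σd² / [n(n²−1)] = 1 − 6×24 / (8×63) = 1 − 144/504 ≈ 0.7143

0.7143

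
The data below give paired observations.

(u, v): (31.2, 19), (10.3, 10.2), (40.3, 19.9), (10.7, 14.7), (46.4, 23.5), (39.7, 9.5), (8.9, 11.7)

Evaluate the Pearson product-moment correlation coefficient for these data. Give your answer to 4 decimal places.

n = 7, Σu = 187.5, Σv = 108.5, Σu² = 6626.37, Σv² = 1856.53, Σuv = 3228.8
nΣuv − ΣuΣv = 22601.6 − 20343.75 = 2257.85
nΣu² − (Σu)² = 46384.59 − 35156.25 = 11228.34; nΣv² − (Σv)² = 12995.71 − 11772.25 = 1223.46
r = 2257.85 / √(11228.34 × 1223.46) = 2257.85 / 3706.4032 ≈ 0.6092

0.6092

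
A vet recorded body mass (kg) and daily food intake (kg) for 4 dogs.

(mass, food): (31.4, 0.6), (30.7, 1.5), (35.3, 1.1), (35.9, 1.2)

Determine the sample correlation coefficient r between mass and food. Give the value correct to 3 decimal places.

0.057

n = 4, Σx = 133.3, Σy = 4.4, Σx² = 4463.35, Σy² = 5.26, Σxy = 146.8
nΣxy − ΣxΣy = 587.2 − 586.52 = 0.68
nΣx² − (Σx)² = 17853.4 − 17768.89 = 84.51; nΣy² − (Σy)² = 21.04 − 19.36 = 1.68
r = 0.68 / √(84.51 × 1.68) = 0.68 / 11.9154 ≈ 0.057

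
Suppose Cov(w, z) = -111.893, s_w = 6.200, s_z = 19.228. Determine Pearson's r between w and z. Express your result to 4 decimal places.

r = Cov(w,z) / (s_w · s_z) = -111.893 / (6.200 × 19.228)
  = -111.893 / 119.2136 ≈ -0.9386

-0.9386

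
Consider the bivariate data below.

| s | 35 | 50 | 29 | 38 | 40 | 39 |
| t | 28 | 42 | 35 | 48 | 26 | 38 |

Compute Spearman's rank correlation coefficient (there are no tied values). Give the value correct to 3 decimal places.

Rank s: 2, 6, 1, 3, 5, 4
Rank t: 2, 5, 3, 6, 1, 4
d = rank(s) − rank(t): 0, 1, -2, -3, 4, 0; Σd² = 30
ρ = 1 − 6Σd² / [n(n²−1)] = 1 − 6×30 / (6×35) = 1 − 180/210 ≈ 0.143

0.143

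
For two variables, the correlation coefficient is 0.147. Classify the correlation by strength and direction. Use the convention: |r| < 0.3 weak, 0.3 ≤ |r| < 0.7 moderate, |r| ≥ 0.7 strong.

weak positive

r = 0.147 > 0 so the relationship is positive.
|r| = 0.147, which falls in the weak range.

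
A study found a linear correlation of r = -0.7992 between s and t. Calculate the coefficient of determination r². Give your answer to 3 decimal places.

0.639

r² = (-0.7992)² = 0.639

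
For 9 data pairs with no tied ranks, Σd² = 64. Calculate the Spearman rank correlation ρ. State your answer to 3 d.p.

ρ = 1 − 6Σd² / [n(n²−1)] = 1 − 6×64 / (9×80)
  = 1 − 384/720 = 1 − 0.5333 ≈ 0.467

0.467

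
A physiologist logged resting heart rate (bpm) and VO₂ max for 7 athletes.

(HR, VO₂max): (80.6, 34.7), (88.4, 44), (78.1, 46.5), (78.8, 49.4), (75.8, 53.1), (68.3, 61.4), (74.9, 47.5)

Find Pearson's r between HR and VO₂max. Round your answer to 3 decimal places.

n = 7, Σx = 544.9, Σy = 336.6, Σx² = 42640.51, Σy² = 16588.52, Σxy = 25987.14
nΣxy − ΣxΣy = 181909.98 − 183413.34 = -1503.36
nΣx² − (Σx)² = 298483.57 − 296916.01 = 1567.56; nΣy² − (Σy)² = 116119.64 − 113299.56 = 2820.08
r = -1503.36 / √(1567.56 × 2820.08) = -1503.36 / 2102.5329 ≈ -0.715

-0.715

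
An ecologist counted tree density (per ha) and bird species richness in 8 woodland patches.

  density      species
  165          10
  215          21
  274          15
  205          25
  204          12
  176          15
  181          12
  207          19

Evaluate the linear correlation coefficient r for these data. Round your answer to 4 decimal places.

n = 8, Σx = 1627, Σy = 129, Σx² = 338753, Σy² = 2265, Σxy = 26593
nΣxy − ΣxΣy = 212744 − 209883 = 2861
nΣx² − (Σx)² = 2710024 − 2647129 = 62895; nΣy² − (Σy)² = 18120 − 16641 = 1479
r = 2861 / √(62895 × 1479) = 2861 / 9644.7760 ≈ 0.2966

0.2966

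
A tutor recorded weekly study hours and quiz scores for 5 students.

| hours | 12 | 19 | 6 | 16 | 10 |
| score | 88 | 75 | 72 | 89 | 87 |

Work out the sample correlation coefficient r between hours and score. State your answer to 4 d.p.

0.1738

n = 5, Σx = 63, Σy = 411, Σx² = 897, Σy² = 34043, Σxy = 5207
nΣxy − ΣxΣy = 26035 − 25893 = 142
nΣx² − (Σx)² = 4485 − 3969 = 516; nΣy² − (Σy)² = 170215 − 168921 = 1294
r = 142 / √(516 × 1294) = 142 / 817.1316 ≈ 0.1738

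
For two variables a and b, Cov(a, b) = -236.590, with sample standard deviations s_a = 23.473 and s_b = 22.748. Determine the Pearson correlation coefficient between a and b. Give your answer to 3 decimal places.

-0.443

r = Cov(a,b) / (s_a · s_b) = -236.590 / (23.473 × 22.748)
  = -236.590 / 533.9638 ≈ -0.443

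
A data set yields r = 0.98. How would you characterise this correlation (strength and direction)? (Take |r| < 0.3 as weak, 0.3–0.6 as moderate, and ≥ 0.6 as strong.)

r = 0.98 > 0 so the relationship is positive.
|r| = 0.98, which falls in the strong range.

strong positive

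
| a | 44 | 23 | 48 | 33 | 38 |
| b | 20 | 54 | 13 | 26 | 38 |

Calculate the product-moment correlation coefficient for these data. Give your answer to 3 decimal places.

n = 5, Σa = 186, Σb = 151, Σa² = 7302, Σb² = 5605, Σab = 5048
nΣab − ΣaΣb = 25240 − 28086 = -2846
nΣa² − (Σa)² = 36510 − 34596 = 1914; nΣb² − (Σb)² = 28025 − 22801 = 5224
r = -2846 / √(1914 × 5224) = -2846 / 3162.0778 ≈ -0.900

-0.900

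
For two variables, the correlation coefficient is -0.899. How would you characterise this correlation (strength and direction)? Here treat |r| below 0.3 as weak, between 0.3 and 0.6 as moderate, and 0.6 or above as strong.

strong negative

r = -0.899 < 0 so the relationship is negative.
|r| = 0.899, which falls in the strong range.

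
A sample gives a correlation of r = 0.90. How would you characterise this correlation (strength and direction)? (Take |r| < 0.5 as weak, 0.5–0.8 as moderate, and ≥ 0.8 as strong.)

strong positive

r = 0.90 > 0 so the relationship is positive.
|r| = 0.90, which falls in the strong range.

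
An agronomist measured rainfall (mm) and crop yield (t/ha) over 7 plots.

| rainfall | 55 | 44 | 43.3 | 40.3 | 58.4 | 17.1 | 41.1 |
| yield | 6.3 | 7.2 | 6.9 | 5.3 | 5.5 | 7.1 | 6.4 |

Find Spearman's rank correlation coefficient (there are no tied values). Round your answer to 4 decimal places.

Rank rainfall: 6, 5, 4, 2, 7, 1, 3
Rank yield: 3, 7, 5, 1, 2, 6, 4
d = rank(rainfall) − rank(yield): 3, -2, -1, 1, 5, -5, -1; Σd² = 66
ρ = 1 − 6Σd² / [n(n²−1)] = 1 − 6×66 / (7×48) = 1 − 396/336 ≈ -0.1786

-0.1786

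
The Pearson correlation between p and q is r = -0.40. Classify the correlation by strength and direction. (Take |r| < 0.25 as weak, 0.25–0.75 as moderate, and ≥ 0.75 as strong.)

moderate negative

r = -0.40 < 0 so the relationship is negative.
|r| = 0.40, which falls in the moderate range.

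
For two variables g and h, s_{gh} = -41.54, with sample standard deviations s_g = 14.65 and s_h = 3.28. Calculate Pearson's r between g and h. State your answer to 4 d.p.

-0.8645

r = Cov(g,h) / (s_g · s_h) = -41.54 / (14.65 × 3.28)
  = -41.54 / 48.0520 ≈ -0.8645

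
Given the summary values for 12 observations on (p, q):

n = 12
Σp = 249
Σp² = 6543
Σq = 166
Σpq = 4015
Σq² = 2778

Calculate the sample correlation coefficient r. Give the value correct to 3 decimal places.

0.701

r = (nΣpq − ΣpΣq) / √[(nΣp² − (Σp)²)(nΣq² − (Σq)²)]
Numerator: 12×4015 − 249×166 = 6846
Denominator: √[(78516 − 62001)(33336 − 27556)] = √[16515 × 5780] = 9770.1945
r = 6846 / 9770.1945 ≈ 0.701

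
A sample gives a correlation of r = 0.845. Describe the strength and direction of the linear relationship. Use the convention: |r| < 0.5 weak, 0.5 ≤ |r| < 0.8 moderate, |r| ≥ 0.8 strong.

strong positive

r = 0.845 > 0 so the relationship is positive.
|r| = 0.845, which falls in the strong range.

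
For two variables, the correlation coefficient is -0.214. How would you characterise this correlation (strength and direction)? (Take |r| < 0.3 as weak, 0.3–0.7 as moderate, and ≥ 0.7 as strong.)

r = -0.214 < 0 so the relationship is negative.
|r| = 0.214, which falls in the weak range.

weak negative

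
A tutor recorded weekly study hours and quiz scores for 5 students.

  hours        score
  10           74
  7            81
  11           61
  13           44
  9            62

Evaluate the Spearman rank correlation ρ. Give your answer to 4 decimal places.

Rank hours: 3, 1, 4, 5, 2
Rank score: 4, 5, 2, 1, 3
d = rank(hours) − rank(score): -1, -4, 2, 4, -1; Σd² = 38
ρ = 1 − 6Σd² / [n(n²−1)] = 1 − 6×38 / (5×24) = 1 − 228/120 ≈ -0.9000

-0.9000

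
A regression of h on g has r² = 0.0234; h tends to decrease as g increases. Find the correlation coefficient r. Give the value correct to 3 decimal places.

-0.153

|r| = √0.0234 = 0.153
The association is negative, so r = −0.153.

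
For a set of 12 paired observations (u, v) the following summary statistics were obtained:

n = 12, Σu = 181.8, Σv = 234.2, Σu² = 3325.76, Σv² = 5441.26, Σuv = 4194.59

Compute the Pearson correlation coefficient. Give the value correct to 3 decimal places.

r = (nΣuv − ΣuΣv) / √[(nΣu² − (Σu)²)(nΣv² − (Σv)²)]
Numerator: 12×4194.59 − 181.8×234.2 = 7757.52
Denominator: √[(39909.12 − 33051.24)(65295.12 − 54849.64)] = √[6857.88 × 10445.48] = 8463.6782
r = 7757.52 / 8463.6782 ≈ 0.917

0.917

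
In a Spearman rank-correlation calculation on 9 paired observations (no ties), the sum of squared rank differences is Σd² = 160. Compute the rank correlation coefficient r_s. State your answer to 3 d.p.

ρ = 1 − 6Σd² / [n(n²−1)] = 1 − 6×160 / (9×80)
  = 1 − 960/720 = 1 − 1.3333 ≈ -0.333

-0.333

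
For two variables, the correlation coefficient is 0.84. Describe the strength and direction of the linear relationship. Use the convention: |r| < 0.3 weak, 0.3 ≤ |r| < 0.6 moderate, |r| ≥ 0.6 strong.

r = 0.84 > 0 so the relationship is positive.
|r| = 0.84, which falls in the strong range.

strong positive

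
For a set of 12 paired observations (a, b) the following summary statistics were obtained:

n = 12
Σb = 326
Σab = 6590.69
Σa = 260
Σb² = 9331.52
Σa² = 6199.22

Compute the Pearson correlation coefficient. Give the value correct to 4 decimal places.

-0.9115

r = (nΣab − ΣaΣb) / √[(nΣa² − (Σa)²)(nΣb² − (Σb)²)]
Numerator: 12×6590.69 − 260×326 = -5671.72
Denominator: √[(74390.64 − 67600)(111978.24 − 106276)] = √[6790.64 × 5702.24] = 6222.6891
r = -5671.72 / 6222.6891 ≈ -0.9115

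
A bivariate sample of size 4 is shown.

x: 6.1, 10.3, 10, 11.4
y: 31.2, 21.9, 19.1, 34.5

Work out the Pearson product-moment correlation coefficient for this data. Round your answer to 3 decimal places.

-0.159

n = 4, Σx = 37.8, Σy = 106.7, Σx² = 373.26, Σy² = 3008.11, Σxy = 1000.19
nΣxy − ΣxΣy = 4000.76 − 4033.26 = -32.5
nΣx² − (Σx)² = 1493.04 − 1428.84 = 64.2; nΣy² − (Σy)² = 12032.44 − 11384.89 = 647.55
r = -32.5 / √(64.2 × 647.55) = -32.5 / 203.8939 ≈ -0.159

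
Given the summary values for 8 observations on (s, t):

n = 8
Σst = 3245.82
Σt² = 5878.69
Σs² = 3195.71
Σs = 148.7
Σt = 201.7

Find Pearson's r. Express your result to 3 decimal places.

-0.860

r = (nΣst − ΣsΣt) / √[(nΣs² − (Σs)²)(nΣt² − (Σt)²)]
Numerator: 8×3245.82 − 148.7×201.7 = -4026.23
Denominator: √[(25565.68 − 22111.69)(47029.52 − 40682.89)] = √[3453.99 × 6346.63] = 4682.0077
r = -4026.23 / 4682.0077 ≈ -0.860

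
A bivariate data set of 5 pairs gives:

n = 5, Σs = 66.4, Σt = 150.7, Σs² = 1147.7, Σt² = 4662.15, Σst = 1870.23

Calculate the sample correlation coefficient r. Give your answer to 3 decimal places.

-0.734

r = (nΣst − ΣsΣt) / √[(nΣs² − (Σs)²)(nΣt² − (Σt)²)]
Numerator: 5×1870.23 − 66.4×150.7 = -655.33
Denominator: √[(5738.5 − 4408.96)(23310.75 − 22710.49)] = √[1329.54 × 600.26] = 893.3475
r = -655.33 / 893.3475 ≈ -0.734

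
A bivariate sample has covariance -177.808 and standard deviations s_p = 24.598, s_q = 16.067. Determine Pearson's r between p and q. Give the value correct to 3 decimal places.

-0.450

r = Cov(p,q) / (s_p · s_q) = -177.808 / (24.598 × 16.067)
  = -177.808 / 395.2161 ≈ -0.450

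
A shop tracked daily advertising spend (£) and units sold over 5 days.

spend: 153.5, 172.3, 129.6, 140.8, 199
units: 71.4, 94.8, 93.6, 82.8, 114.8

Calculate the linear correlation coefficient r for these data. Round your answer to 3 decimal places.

n = 5, Σx = 795.2, Σy = 457.4, Σx² = 129471.34, Σy² = 42880.84, Σxy = 73927.94
nΣxy − ΣxΣy = 369639.7 − 363724.48 = 5915.22
nΣx² − (Σx)² = 647356.7 − 632343.04 = 15013.66; nΣy² − (Σy)² = 214404.2 − 209214.76 = 5189.44
r = 5915.22 / √(15013.66 × 5189.44) = 5915.22 / 8826.8051 ≈ 0.670

0.670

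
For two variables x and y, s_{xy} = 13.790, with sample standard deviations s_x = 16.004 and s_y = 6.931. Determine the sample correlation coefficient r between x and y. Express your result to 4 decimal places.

r = Cov(x,y) / (s_x · s_y) = 13.790 / (16.004 × 6.931)
  = 13.790 / 110.9237 ≈ 0.1243

0.1243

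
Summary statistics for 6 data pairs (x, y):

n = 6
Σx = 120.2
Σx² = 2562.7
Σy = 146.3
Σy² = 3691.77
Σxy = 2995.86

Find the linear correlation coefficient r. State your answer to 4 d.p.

0.4683

r = (nΣxy − ΣxΣy) / √[(nΣx² − (Σx)²)(nΣy² − (Σy)²)]
Numerator: 6×2995.86 − 120.2×146.3 = 389.9
Denominator: √[(15376.2 − 14448.04)(22150.62 − 21403.69)] = √[928.16 × 746.93] = 832.6287
r = 389.9 / 832.6287 ≈ 0.4683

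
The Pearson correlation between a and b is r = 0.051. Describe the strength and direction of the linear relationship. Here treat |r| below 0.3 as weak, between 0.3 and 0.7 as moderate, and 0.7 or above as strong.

weak positive

r = 0.051 > 0 so the relationship is positive.
|r| = 0.051, which falls in the weak range.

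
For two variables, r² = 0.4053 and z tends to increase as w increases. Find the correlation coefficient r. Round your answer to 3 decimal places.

|r| = √0.4053 = 0.637
The association is positive, so r = 0.637.

0.637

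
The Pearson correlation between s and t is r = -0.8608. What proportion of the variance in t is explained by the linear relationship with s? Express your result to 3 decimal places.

0.741

r² = (-0.8608)² = 0.741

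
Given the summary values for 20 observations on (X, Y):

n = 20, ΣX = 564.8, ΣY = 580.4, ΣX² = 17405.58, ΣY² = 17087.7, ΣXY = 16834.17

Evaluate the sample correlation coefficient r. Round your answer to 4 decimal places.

r = (nΣXY − ΣXΣY) / √[(nΣX² − (ΣX)²)(nΣY² − (ΣY)²)]
Numerator: 20×16834.17 − 564.8×580.4 = 8873.48
Denominator: √[(348111.6 − 318999.04)(341754 − 336864.16)] = √[29112.56 × 4889.84] = 11931.2933
r = 8873.48 / 11931.2933 ≈ 0.7437

0.7437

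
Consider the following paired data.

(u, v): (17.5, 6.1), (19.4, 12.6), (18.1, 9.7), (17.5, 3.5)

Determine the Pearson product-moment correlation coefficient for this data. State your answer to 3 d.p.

n = 4, Σu = 72.5, Σv = 31.9, Σu² = 1316.47, Σv² = 302.31, Σuv = 588.01
nΣuv − ΣuΣv = 2352.04 − 2312.75 = 39.29
nΣu² − (Σu)² = 5265.88 − 5256.25 = 9.63; nΣv² − (Σv)² = 1209.24 − 1017.61 = 191.63
r = 39.29 / √(9.63 × 191.63) = 39.29 / 42.9581 ≈ 0.915

0.915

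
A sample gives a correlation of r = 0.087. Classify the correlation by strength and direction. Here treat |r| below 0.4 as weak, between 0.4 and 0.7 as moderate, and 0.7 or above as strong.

r = 0.087 > 0 so the relationship is positive.
|r| = 0.087, which falls in the weak range.

weak positive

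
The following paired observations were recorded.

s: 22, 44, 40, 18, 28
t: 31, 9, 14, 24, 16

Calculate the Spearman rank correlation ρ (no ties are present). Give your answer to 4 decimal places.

Rank s: 2, 5, 4, 1, 3
Rank t: 5, 1, 2, 4, 3
d = rank(s) − rank(t): -3, 4, 2, -3, 0; Σd² = 38
ρ = 1 − 6Σd² / [n(n²−1)] = 1 − 6×38 / (5×24) = 1 − 228/120 ≈ -0.9000

-0.9000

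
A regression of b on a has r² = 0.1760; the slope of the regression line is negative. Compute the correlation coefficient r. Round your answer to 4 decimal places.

|r| = √0.1760 = 0.4195
The association is negative, so r = −0.4195.

-0.4195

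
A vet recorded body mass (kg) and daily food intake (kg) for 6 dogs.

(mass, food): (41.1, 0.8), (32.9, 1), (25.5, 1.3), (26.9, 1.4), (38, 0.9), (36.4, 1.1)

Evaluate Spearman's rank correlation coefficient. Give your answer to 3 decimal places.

Rank mass: 6, 3, 1, 2, 5, 4
Rank food: 1, 3, 5, 6, 2, 4
d = rank(mass) − rank(food): 5, 0, -4, -4, 3, 0; Σd² = 66
ρ = 1 − 6Σd² / [n(n²−1)] = 1 − 6×66 / (6×35) = 1 − 396/210 ≈ -0.886

-0.886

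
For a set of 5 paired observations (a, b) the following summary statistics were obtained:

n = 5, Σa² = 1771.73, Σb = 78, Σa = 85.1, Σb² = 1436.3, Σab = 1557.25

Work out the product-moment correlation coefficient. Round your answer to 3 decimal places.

0.862

r = (nΣab − ΣaΣb) / √[(nΣa² − (Σa)²)(nΣb² − (Σb)²)]
Numerator: 5×1557.25 − 85.1×78 = 1148.45
Denominator: √[(8858.65 − 7242.01)(7181.5 − 6084)] = √[1616.64 × 1097.5] = 1332.0144
r = 1148.45 / 1332.0144 ≈ 0.862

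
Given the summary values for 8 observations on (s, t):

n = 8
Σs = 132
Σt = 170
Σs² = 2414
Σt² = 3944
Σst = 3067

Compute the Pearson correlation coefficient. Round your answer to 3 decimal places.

r = (nΣst − ΣsΣt) / √[(nΣs² − (Σs)²)(nΣt² − (Σt)²)]
Numerator: 8×3067 − 132×170 = 2096
Denominator: √[(19312 − 17424)(31552 − 28900)] = √[1888 × 2652] = 2237.6273
r = 2096 / 2237.6273 ≈ 0.937

0.937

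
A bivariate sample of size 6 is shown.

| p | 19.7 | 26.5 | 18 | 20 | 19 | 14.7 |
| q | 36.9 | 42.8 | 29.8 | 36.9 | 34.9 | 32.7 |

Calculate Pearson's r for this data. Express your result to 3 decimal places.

n = 6, Σp = 117.9, Σq = 214, Σp² = 2391.43, Σq² = 7730.4, Σpq = 4279.32
nΣpq − ΣpΣq = 25675.92 − 25230.6 = 445.32
nΣp² − (Σp)² = 14348.58 − 13900.41 = 448.17; nΣq² − (Σq)² = 46382.4 − 45796 = 586.4
r = 445.32 / √(448.17 × 586.4) = 445.32 / 512.6469 ≈ 0.869

0.869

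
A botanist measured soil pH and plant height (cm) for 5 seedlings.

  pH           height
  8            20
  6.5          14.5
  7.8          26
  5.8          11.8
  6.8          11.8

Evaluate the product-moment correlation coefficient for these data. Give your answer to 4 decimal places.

n = 5, Σx = 34.9, Σy = 84.1, Σx² = 246.97, Σy² = 1564.73, Σxy = 605.73
nΣxy − ΣxΣy = 3028.65 − 2935.09 = 93.56
nΣx² − (Σx)² = 1234.85 − 1218.01 = 16.84; nΣy² − (Σy)² = 7823.65 − 7072.81 = 750.84
r = 93.56 / √(16.84 × 750.84) = 93.56 / 112.4462 ≈ 0.8320

0.8320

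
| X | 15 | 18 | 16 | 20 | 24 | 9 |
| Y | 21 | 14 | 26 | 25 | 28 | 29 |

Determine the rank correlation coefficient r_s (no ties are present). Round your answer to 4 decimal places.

-0.1429

Rank X: 2, 4, 3, 5, 6, 1
Rank Y: 2, 1, 4, 3, 5, 6
d = rank(X) − rank(Y): 0, 3, -1, 2, 1, -5; Σd² = 40
ρ = 1 − 6Σd² / [n(n²−1)] = 1 − 6×40 / (6×35) = 1 − 240/210 ≈ -0.1429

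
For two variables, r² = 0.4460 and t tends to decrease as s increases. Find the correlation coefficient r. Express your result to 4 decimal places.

|r| = √0.4460 = 0.6678
The association is negative, so r = −0.6678.

-0.6678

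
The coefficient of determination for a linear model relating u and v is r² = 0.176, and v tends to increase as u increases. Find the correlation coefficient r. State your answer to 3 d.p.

0.420

|r| = √0.176 = 0.420
The association is positive, so r = 0.420.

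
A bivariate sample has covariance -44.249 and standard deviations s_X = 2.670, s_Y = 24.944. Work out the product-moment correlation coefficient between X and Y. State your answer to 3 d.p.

r = Cov(X,Y) / (s_X · s_Y) = -44.249 / (2.670 × 24.944)
  = -44.249 / 66.6005 ≈ -0.664

-0.664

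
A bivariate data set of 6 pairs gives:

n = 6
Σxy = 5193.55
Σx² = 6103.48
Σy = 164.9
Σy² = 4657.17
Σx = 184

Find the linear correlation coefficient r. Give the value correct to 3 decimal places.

r = (nΣxy − ΣxΣy) / √[(nΣx² − (Σx)²)(nΣy² − (Σy)²)]
Numerator: 6×5193.55 − 184×164.9 = 819.7
Denominator: √[(36620.88 − 33856)(27943.02 − 27192.01)] = √[2764.88 × 751.01] = 1440.9901
r = 819.7 / 1440.9901 ≈ 0.569

0.569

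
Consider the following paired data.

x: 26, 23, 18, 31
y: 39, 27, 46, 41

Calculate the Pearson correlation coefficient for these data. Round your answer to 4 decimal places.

n = 4, Σx = 98, Σy = 153, Σx² = 2490, Σy² = 6047, Σxy = 3734
nΣxy − ΣxΣy = 14936 − 14994 = -58
nΣx² − (Σx)² = 9960 − 9604 = 356; nΣy² − (Σy)² = 24188 − 23409 = 779
r = -58 / √(356 × 779) = -58 / 526.6156 ≈ -0.1101

-0.1101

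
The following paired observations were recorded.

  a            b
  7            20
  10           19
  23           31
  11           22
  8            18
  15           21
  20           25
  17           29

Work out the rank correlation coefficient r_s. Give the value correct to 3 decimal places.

0.881

Rank a: 1, 3, 8, 4, 2, 5, 7, 6
Rank b: 3, 2, 8, 5, 1, 4, 6, 7
d = rank(a) − rank(b): -2, 1, 0, -1, 1, 1, 1, -1; Σd² = 10
ρ = 1 − 6Σd² / [n(n²−1)] = 1 − 6×10 / (8×63) = 1 − 60/504 ≈ 0.881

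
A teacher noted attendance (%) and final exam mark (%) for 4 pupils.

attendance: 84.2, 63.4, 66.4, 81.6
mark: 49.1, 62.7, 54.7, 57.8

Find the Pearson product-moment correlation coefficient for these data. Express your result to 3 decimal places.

-0.655

n = 4, Σx = 295.6, Σy = 224.3, Σx² = 22176.72, Σy² = 12675.03, Σxy = 16457.96
nΣxy − ΣxΣy = 65831.84 − 66303.08 = -471.24
nΣx² − (Σx)² = 88706.88 − 87379.36 = 1327.52; nΣy² − (Σy)² = 50700.12 − 50310.49 = 389.63
r = -471.24 / √(1327.52 × 389.63) = -471.24 / 719.1951 ≈ -0.655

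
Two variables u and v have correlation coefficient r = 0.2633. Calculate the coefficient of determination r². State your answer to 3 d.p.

0.069

r² = (0.2633)² = 0.069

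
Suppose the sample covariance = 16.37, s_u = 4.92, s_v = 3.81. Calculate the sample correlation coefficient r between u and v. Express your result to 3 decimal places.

0.873

r = Cov(u,v) / (s_u · s_v) = 16.37 / (4.92 × 3.81)
  = 16.37 / 18.7452 ≈ 0.873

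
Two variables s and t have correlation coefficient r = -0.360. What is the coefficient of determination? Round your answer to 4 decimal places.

r² = (-0.360)² = 0.1296

0.1296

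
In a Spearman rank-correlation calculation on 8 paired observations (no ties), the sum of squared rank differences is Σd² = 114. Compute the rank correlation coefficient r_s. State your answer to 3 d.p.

ρ = 1 − 6Σd² / [n(n²−1)] = 1 − 6×114 / (8×63)
  = 1 − 684/504 = 1 − 1.3571 ≈ -0.357

-0.357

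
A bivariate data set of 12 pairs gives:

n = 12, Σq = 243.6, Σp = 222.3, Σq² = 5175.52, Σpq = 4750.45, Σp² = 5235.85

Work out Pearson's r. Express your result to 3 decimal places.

r = (nΣpq − ΣpΣq) / √[(nΣp² − (Σp)²)(nΣq² − (Σq)²)]
Numerator: 12×4750.45 − 222.3×243.6 = 2853.12
Denominator: √[(62830.2 − 49417.29)(62106.24 − 59340.96)] = √[13412.91 × 2765.28] = 6090.1931
r = 2853.12 / 6090.1931 ≈ 0.468

0.468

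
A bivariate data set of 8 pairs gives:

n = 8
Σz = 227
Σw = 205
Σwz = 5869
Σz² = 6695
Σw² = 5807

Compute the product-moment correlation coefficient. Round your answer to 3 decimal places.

r = (nΣwz − ΣwΣz) / √[(nΣw² − (Σw)²)(nΣz² − (Σz)²)]
Numerator: 8×5869 − 205×227 = 417
Denominator: √[(46456 − 42025)(53560 − 51529)] = √[4431 × 2031] = 2999.8935
r = 417 / 2999.8935 ≈ 0.139

0.139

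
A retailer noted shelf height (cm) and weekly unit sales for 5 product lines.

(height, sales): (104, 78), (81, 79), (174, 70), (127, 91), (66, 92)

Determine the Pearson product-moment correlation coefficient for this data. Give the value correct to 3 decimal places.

-0.595

n = 5, Σx = 552, Σy = 410, Σx² = 68138, Σy² = 33970, Σxy = 44320
nΣxy − ΣxΣy = 221600 − 226320 = -4720
nΣx² − (Σx)² = 340690 − 304704 = 35986; nΣy² − (Σy)² = 169850 − 168100 = 1750
r = -4720 / √(35986 × 1750) = -4720 / 7935.7104 ≈ -0.595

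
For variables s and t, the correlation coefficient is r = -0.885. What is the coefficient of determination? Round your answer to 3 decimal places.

r² = (-0.885)² = 0.783

0.783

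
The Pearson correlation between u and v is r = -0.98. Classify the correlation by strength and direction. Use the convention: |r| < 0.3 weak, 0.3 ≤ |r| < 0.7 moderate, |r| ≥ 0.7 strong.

r = -0.98 < 0 so the relationship is negative.
|r| = 0.98, which falls in the strong range.

strong negative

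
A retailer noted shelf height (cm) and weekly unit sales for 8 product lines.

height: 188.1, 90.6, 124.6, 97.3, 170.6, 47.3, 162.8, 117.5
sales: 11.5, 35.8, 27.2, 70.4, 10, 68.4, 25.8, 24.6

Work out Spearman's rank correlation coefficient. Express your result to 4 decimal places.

Rank height: 8, 2, 5, 3, 7, 1, 6, 4
Rank sales: 2, 6, 5, 8, 1, 7, 4, 3
d = rank(height) − rank(sales): 6, -4, 0, -5, 6, -6, 2, 1; Σd² = 154
ρ = 1 − 6Σd² / [n(n²−1)] = 1 − 6×154 / (8×63) = 1 − 924/504 ≈ -0.8333

-0.8333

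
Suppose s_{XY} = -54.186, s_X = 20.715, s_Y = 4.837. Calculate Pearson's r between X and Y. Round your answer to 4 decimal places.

r = Cov(X,Y) / (s_X · s_Y) = -54.186 / (20.715 × 4.837)
  = -54.186 / 100.1985 ≈ -0.5408

-0.5408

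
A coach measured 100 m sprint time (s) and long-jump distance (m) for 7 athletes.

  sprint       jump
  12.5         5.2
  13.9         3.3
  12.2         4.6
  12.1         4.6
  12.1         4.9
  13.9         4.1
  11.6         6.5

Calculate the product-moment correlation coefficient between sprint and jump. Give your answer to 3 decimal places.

-0.821

n = 7, Σx = 88.3, Σy = 33.2, Σx² = 1118.89, Σy² = 163.32, Σxy = 414.33
nΣxy − ΣxΣy = 2900.31 − 2931.56 = -31.25
nΣx² − (Σx)² = 7832.23 − 7796.89 = 35.34; nΣy² − (Σy)² = 1143.24 − 1102.24 = 41
r = -31.25 / √(35.34 × 41) = -31.25 / 38.0649 ≈ -0.821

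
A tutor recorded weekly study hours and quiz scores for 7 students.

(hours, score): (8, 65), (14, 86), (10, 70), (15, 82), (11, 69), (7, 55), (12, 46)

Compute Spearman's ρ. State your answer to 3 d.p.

Rank hours: 2, 6, 3, 7, 4, 1, 5
Rank score: 3, 7, 5, 6, 4, 2, 1
d = rank(hours) − rank(score): -1, -1, -2, 1, 0, -1, 4; Σd² = 24
ρ = 1 − 6Σd² / [n(n²−1)] = 1 − 6×24 / (7×48) = 1 − 144/336 ≈ 0.571

0.571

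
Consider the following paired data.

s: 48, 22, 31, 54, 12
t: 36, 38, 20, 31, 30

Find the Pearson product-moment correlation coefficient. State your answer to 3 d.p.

n = 5, Σs = 167, Σt = 155, Σs² = 6809, Σt² = 5001, Σst = 5218
nΣst − ΣsΣt = 26090 − 25885 = 205
nΣs² − (Σs)² = 34045 − 27889 = 6156; nΣt² − (Σt)² = 25005 − 24025 = 980
r = 205 / √(6156 × 980) = 205 / 2456.1922 ≈ 0.083

0.083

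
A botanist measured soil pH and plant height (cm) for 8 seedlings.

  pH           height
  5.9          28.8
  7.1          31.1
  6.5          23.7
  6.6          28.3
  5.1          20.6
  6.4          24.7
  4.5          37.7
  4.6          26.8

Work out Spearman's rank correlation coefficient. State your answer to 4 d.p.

-0.0238

Rank pH: 4, 8, 6, 7, 3, 5, 1, 2
Rank height: 6, 7, 2, 5, 1, 3, 8, 4
d = rank(pH) − rank(height): -2, 1, 4, 2, 2, 2, -7, -2; Σd² = 86
ρ = 1 − 6Σd² / [n(n²−1)] = 1 − 6×86 / (8×63) = 1 − 516/504 ≈ -0.0238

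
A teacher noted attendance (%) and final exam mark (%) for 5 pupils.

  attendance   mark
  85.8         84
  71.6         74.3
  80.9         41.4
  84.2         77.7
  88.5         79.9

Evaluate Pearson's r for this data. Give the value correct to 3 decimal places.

n = 5, Σx = 411, Σy = 357.3, Σx² = 33954.9, Σy² = 26711.75, Σxy = 29489.83
nΣxy − ΣxΣy = 147449.15 − 146850.3 = 598.85
nΣx² − (Σx)² = 169774.5 − 168921 = 853.5; nΣy² − (Σy)² = 133558.75 − 127663.29 = 5895.46
r = 598.85 / √(853.5 × 5895.46) = 598.85 / 2243.1619 ≈ 0.267

0.267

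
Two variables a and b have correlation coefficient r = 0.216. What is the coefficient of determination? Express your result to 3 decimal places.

0.047

r² = (0.216)² = 0.047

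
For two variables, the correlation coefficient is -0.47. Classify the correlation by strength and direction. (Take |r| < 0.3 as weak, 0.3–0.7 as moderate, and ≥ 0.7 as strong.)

r = -0.47 < 0 so the relationship is negative.
|r| = 0.47, which falls in the moderate range.

moderate negative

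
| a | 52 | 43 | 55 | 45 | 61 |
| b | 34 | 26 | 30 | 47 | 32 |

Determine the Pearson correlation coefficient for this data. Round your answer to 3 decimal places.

-0.213

n = 5, Σa = 256, Σb = 169, Σa² = 13324, Σb² = 5965, Σab = 8603
nΣab − ΣaΣb = 43015 − 43264 = -249
nΣa² − (Σa)² = 66620 − 65536 = 1084; nΣb² − (Σb)² = 29825 − 28561 = 1264
r = -249 / √(1084 × 1264) = -249 / 1170.5452 ≈ -0.213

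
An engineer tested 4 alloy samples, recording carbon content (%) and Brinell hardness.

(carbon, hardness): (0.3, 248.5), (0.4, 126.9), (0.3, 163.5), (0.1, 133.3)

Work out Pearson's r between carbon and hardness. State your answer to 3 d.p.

0.134

n = 4, Σx = 1.1, Σy = 672.2, Σx² = 0.35, Σy² = 122357, Σxy = 187.69
nΣxy − ΣxΣy = 750.76 − 739.42 = 11.34
nΣx² − (Σx)² = 1.4 − 1.21 = 0.19; nΣy² − (Σy)² = 489428 − 451852.84 = 37575.16
r = 11.34 / √(0.19 × 37575.16) = 11.34 / 84.4943 ≈ 0.134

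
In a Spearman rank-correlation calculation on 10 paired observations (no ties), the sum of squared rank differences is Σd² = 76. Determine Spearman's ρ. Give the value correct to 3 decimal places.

0.539

ρ = 1 − 6Σd² / [n(n²−1)] = 1 − 6×76 / (10×99)
  = 1 − 456/990 = 1 − 0.4606 ≈ 0.539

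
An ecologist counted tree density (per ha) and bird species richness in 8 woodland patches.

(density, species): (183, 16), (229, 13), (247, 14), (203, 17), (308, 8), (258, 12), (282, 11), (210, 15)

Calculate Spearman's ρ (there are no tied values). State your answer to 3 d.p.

-0.952

Rank density: 1, 4, 5, 2, 8, 6, 7, 3
Rank species: 7, 4, 5, 8, 1, 3, 2, 6
d = rank(density) − rank(species): -6, 0, 0, -6, 7, 3, 5, -3; Σd² = 164
ρ = 1 − 6Σd² / [n(n²−1)] = 1 − 6×164 / (8×63) = 1 − 984/504 ≈ -0.952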